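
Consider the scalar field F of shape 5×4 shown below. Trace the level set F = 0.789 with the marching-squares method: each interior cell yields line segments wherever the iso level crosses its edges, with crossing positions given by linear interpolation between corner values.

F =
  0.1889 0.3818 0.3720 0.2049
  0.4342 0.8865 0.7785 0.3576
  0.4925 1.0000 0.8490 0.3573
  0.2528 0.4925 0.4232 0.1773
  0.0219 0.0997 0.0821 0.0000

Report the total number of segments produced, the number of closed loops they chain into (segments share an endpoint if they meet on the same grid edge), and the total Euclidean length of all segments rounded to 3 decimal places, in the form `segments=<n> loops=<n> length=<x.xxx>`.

segments=8 loops=1 length=5.082

cell (0,0): code 0100 → (0.807,1.000)–(1.000,0.784)
cell (0,1): code 1000 → (1.000,1.903)–(0.807,1.000)
cell (1,0): code 0110 → (1.000,0.784)–(2.000,0.584)
cell (1,1): code 1101 → (1.149,2.000)–(1.000,1.903)
cell (1,2): code 1000 → (2.000,2.122)–(1.149,2.000)
cell (2,0): code 0010 → (2.000,0.584)–(2.416,1.000)
cell (2,1): code 0011 → (2.416,1.000)–(2.141,2.000)
cell (2,2): code 0001 → (2.141,2.000)–(2.000,2.122)
total: 8 segments, chained into 1 closed loop(s), length Σ = 5.081614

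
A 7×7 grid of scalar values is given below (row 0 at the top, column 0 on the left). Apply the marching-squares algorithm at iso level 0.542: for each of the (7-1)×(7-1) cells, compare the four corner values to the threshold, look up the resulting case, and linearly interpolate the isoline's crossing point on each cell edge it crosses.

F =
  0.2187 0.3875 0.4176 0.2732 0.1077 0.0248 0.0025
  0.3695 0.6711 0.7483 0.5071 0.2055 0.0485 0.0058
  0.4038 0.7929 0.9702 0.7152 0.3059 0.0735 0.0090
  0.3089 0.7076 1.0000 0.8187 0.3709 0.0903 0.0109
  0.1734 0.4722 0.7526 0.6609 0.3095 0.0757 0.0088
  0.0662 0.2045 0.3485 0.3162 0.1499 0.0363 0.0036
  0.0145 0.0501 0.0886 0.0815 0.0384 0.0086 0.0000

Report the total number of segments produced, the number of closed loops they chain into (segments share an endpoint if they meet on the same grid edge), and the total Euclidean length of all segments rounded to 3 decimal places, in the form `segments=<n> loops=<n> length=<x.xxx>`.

cell (0,0): code 0100 → (0.545,1.000)–(1.000,0.572)
cell (0,1): code 1100 → (0.376,2.000)–(0.545,1.000)
cell (0,2): code 1000 → (1.000,2.855)–(0.376,2.000)
cell (1,0): code 0110 → (1.000,0.572)–(2.000,0.355)
cell (1,2): code 1101 → (1.168,3.000)–(1.000,2.855)
cell (1,3): code 1000 → (2.000,3.423)–(1.168,3.000)
cell (2,0): code 0110 → (2.000,0.355)–(3.000,0.585)
cell (2,3): code 1001 → (3.000,3.618)–(2.000,3.423)
cell (3,0): code 0010 → (3.000,0.585)–(3.703,1.000)
cell (3,1): code 0111 → (3.703,1.000)–(4.000,1.249)
cell (3,3): code 1001 → (4.000,3.338)–(3.000,3.618)
cell (4,1): code 0010 → (4.000,1.249)–(4.521,2.000)
cell (4,2): code 0011 → (4.521,2.000)–(4.345,3.000)
cell (4,3): code 0001 → (4.345,3.000)–(4.000,3.338)
total: 14 segments, chained into 1 closed loop(s), length Σ = 11.576014

segments=14 loops=1 length=11.576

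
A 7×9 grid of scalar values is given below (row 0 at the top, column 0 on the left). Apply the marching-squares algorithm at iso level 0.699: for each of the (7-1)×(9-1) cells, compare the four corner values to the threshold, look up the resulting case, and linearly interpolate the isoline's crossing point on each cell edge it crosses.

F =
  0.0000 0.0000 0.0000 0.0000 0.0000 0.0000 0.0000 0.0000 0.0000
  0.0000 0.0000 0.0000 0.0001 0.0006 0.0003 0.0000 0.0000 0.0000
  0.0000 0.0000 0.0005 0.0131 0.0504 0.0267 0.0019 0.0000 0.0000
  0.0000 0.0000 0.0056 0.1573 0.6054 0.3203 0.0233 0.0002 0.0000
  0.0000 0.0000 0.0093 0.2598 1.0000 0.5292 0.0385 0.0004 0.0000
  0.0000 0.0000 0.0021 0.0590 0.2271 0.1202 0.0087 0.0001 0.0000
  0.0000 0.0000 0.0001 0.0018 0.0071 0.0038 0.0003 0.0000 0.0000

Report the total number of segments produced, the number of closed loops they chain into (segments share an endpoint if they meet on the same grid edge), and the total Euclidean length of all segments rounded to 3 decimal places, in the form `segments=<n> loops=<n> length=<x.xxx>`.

segments=4 loops=1 length=3.171

cell (3,3): code 0100 → (3.237,4.000)–(4.000,3.593)
cell (3,4): code 1000 → (4.000,4.639)–(3.237,4.000)
cell (4,3): code 0010 → (4.000,3.593)–(4.389,4.000)
cell (4,4): code 0001 → (4.389,4.000)–(4.000,4.639)
total: 4 segments, chained into 1 closed loop(s), length Σ = 3.171377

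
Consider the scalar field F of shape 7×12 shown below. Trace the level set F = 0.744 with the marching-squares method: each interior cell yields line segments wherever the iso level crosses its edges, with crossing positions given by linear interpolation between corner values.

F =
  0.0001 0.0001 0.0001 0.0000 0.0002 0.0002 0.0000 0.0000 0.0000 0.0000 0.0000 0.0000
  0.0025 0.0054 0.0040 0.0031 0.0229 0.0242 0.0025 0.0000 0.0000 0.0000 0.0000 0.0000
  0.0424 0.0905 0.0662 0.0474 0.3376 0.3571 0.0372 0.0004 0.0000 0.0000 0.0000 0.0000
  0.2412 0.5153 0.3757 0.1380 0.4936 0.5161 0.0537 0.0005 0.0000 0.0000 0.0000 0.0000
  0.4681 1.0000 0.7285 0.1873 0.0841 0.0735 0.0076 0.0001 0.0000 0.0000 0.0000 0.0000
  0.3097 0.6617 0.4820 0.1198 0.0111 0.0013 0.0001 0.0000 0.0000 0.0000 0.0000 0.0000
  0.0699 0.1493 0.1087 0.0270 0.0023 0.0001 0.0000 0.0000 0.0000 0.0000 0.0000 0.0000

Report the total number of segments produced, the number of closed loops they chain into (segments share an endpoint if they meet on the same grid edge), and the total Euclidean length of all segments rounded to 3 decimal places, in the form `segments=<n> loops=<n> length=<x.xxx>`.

cell (3,0): code 0100 → (3.472,1.000)–(4.000,0.519)
cell (3,1): code 1000 → (4.000,1.943)–(3.472,1.000)
cell (4,0): code 0010 → (4.000,0.519)–(4.757,1.000)
cell (4,1): code 0001 → (4.757,1.000)–(4.000,1.943)
total: 4 segments, chained into 1 closed loop(s), length Σ = 3.901144

segments=4 loops=1 length=3.901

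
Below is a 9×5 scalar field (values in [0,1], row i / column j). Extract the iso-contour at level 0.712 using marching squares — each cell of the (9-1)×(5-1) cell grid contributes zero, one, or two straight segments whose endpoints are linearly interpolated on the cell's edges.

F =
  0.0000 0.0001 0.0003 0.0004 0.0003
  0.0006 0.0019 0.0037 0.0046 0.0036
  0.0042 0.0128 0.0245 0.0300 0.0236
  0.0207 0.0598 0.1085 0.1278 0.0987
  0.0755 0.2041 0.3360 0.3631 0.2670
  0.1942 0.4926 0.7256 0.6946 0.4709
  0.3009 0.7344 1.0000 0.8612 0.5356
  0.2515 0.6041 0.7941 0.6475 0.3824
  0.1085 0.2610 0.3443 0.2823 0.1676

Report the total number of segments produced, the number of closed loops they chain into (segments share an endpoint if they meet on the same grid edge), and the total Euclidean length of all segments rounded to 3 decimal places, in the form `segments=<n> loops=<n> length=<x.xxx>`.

segments=12 loops=1 length=7.109

cell (4,1): code 0100 → (4.965,2.000)–(5.000,1.942)
cell (4,2): code 1000 → (5.000,2.439)–(4.965,2.000)
cell (5,0): code 0100 → (5.907,1.000)–(6.000,0.948)
cell (5,1): code 1110 → (5.000,1.942)–(5.907,1.000)
cell (5,2): code 1101 → (5.104,3.000)–(5.000,2.439)
cell (5,3): code 1000 → (6.000,3.458)–(5.104,3.000)
cell (6,0): code 0010 → (6.000,0.948)–(6.172,1.000)
cell (6,1): code 0111 → (6.172,1.000)–(7.000,1.568)
cell (6,2): code 1011 → (7.000,2.560)–(6.698,3.000)
cell (6,3): code 0001 → (6.698,3.000)–(6.000,3.458)
cell (7,1): code 0010 → (7.000,1.568)–(7.183,2.000)
cell (7,2): code 0001 → (7.183,2.000)–(7.000,2.560)
total: 12 segments, chained into 1 closed loop(s), length Σ = 7.109130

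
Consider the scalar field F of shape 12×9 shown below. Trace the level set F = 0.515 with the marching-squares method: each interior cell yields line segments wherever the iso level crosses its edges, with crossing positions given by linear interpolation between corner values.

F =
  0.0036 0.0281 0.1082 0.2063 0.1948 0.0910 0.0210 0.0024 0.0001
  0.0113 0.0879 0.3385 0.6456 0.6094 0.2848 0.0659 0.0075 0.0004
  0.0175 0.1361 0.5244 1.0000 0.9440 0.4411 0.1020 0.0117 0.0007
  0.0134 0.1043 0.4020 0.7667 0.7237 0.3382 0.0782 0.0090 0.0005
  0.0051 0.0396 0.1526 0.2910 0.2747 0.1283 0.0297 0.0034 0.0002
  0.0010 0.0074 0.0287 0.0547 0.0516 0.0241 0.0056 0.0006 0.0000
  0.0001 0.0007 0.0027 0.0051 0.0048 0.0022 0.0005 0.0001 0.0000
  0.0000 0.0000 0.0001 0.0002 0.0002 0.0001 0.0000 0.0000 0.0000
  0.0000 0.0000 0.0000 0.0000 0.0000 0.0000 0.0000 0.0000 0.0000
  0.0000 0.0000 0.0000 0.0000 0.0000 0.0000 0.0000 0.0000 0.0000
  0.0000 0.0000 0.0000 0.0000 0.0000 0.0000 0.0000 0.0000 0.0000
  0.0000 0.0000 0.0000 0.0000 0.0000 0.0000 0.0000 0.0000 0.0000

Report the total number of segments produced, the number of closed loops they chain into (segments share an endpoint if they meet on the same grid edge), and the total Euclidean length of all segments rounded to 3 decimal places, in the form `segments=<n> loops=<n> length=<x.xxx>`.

cell (0,2): code 0100 → (0.703,3.000)–(1.000,2.575)
cell (0,3): code 1100 → (0.772,4.000)–(0.703,3.000)
cell (0,4): code 1000 → (1.000,4.291)–(0.772,4.000)
cell (1,1): code 0100 → (1.949,2.000)–(2.000,1.976)
cell (1,2): code 1110 → (1.000,2.575)–(1.949,2.000)
cell (1,4): code 1001 → (2.000,4.853)–(1.000,4.291)
cell (2,1): code 0010 → (2.000,1.976)–(2.077,2.000)
cell (2,2): code 0111 → (2.077,2.000)–(3.000,2.310)
cell (2,4): code 1001 → (3.000,4.541)–(2.000,4.853)
cell (3,2): code 0010 → (3.000,2.310)–(3.529,3.000)
cell (3,3): code 0011 → (3.529,3.000)–(3.465,4.000)
cell (3,4): code 0001 → (3.465,4.000)–(3.000,4.541)
total: 12 segments, chained into 1 closed loop(s), length Σ = 8.890788

segments=12 loops=1 length=8.891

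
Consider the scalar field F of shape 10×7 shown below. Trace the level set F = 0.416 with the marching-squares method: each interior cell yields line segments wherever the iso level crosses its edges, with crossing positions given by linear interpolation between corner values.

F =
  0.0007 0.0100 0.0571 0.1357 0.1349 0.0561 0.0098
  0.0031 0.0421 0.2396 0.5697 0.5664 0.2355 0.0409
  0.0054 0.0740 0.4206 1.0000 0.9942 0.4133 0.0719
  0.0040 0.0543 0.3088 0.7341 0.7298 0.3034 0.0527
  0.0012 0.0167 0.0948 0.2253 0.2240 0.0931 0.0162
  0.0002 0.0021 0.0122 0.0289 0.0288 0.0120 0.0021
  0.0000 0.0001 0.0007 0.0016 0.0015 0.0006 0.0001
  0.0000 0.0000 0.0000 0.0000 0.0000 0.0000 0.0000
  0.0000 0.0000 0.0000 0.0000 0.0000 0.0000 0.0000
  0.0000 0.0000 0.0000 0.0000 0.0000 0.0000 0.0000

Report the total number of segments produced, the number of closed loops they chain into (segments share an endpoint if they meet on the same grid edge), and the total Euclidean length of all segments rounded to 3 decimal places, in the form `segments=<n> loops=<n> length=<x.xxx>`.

segments=12 loops=1 length=9.440

cell (0,2): code 0100 → (0.646,3.000)–(1.000,2.534)
cell (0,3): code 1100 → (0.651,4.000)–(0.646,3.000)
cell (0,4): code 1000 → (1.000,4.455)–(0.651,4.000)
cell (1,1): code 0100 → (1.975,2.000)–(2.000,1.987)
cell (1,2): code 1110 → (1.000,2.534)–(1.975,2.000)
cell (1,4): code 1001 → (2.000,4.995)–(1.000,4.455)
cell (2,1): code 0010 → (2.000,1.987)–(2.041,2.000)
cell (2,2): code 0111 → (2.041,2.000)–(3.000,2.252)
cell (2,4): code 1001 → (3.000,4.736)–(2.000,4.995)
cell (3,2): code 0010 → (3.000,2.252)–(3.625,3.000)
cell (3,3): code 0011 → (3.625,3.000)–(3.620,4.000)
cell (3,4): code 0001 → (3.620,4.000)–(3.000,4.736)
total: 12 segments, chained into 1 closed loop(s), length Σ = 9.439969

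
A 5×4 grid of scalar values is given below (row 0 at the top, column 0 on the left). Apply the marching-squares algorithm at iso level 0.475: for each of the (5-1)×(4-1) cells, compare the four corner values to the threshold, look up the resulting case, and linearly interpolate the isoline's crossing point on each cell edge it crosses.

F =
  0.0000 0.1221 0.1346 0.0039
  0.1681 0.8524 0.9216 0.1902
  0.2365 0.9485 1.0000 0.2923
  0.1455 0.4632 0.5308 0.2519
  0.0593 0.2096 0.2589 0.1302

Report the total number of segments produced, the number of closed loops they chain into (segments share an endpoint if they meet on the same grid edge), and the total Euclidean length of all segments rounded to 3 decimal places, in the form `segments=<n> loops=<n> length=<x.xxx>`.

segments=10 loops=1 length=8.237

cell (0,0): code 0100 → (0.483,1.000)–(1.000,0.448)
cell (0,1): code 1100 → (0.433,2.000)–(0.483,1.000)
cell (0,2): code 1000 → (1.000,2.611)–(0.433,2.000)
cell (1,0): code 0110 → (1.000,0.448)–(2.000,0.335)
cell (1,2): code 1001 → (2.000,2.742)–(1.000,2.611)
cell (2,0): code 0010 → (2.000,0.335)–(2.976,1.000)
cell (2,1): code 0111 → (2.976,1.000)–(3.000,1.175)
cell (2,2): code 1001 → (3.000,2.200)–(2.000,2.742)
cell (3,1): code 0010 → (3.000,1.175)–(3.205,2.000)
cell (3,2): code 0001 → (3.205,2.000)–(3.000,2.200)
total: 10 segments, chained into 1 closed loop(s), length Σ = 8.237183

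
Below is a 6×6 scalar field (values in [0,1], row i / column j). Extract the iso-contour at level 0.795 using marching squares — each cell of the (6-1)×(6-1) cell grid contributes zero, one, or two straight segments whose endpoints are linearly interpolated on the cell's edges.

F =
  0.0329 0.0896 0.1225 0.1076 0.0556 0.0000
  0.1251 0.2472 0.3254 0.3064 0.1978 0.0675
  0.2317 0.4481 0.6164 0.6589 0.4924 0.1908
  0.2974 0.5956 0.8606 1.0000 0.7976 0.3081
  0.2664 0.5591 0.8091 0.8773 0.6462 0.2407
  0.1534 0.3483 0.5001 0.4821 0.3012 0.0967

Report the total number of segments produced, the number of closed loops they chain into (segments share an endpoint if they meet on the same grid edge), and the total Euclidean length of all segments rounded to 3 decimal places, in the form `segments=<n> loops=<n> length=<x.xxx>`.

segments=10 loops=1 length=6.301

cell (2,1): code 0100 → (2.731,2.000)–(3.000,1.752)
cell (2,2): code 1100 → (2.399,3.000)–(2.731,2.000)
cell (2,3): code 1100 → (2.991,4.000)–(2.399,3.000)
cell (2,4): code 1000 → (3.000,4.005)–(2.991,4.000)
cell (3,1): code 0110 → (3.000,1.752)–(4.000,1.944)
cell (3,3): code 1011 → (4.000,3.356)–(3.017,4.000)
cell (3,4): code 0001 → (3.017,4.000)–(3.000,4.005)
cell (4,1): code 0010 → (4.000,1.944)–(4.046,2.000)
cell (4,2): code 0011 → (4.046,2.000)–(4.208,3.000)
cell (4,3): code 0001 → (4.208,3.000)–(4.000,3.356)
total: 10 segments, chained into 1 closed loop(s), length Σ = 6.300727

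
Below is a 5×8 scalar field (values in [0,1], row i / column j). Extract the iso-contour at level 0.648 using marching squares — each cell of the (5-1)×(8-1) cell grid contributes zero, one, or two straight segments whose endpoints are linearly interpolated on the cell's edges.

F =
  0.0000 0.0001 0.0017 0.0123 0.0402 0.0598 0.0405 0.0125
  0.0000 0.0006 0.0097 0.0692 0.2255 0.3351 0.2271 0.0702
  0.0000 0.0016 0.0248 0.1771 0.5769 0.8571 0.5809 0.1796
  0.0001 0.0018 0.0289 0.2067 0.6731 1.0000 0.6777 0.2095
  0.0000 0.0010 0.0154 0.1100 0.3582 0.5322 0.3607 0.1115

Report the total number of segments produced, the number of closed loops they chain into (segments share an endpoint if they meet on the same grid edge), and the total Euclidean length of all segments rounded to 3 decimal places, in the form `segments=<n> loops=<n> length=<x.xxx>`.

segments=10 loops=1 length=6.411

cell (1,4): code 0100 → (1.599,5.000)–(2.000,4.254)
cell (1,5): code 1000 → (2.000,5.757)–(1.599,5.000)
cell (2,3): code 0100 → (2.739,4.000)–(3.000,3.946)
cell (2,4): code 1110 → (2.000,4.254)–(2.739,4.000)
cell (2,5): code 1101 → (2.693,6.000)–(2.000,5.757)
cell (2,6): code 1000 → (3.000,6.063)–(2.693,6.000)
cell (3,3): code 0010 → (3.000,3.946)–(3.080,4.000)
cell (3,4): code 0011 → (3.080,4.000)–(3.752,5.000)
cell (3,5): code 0011 → (3.752,5.000)–(3.094,6.000)
cell (3,6): code 0001 → (3.094,6.000)–(3.000,6.063)
total: 10 segments, chained into 1 closed loop(s), length Σ = 6.411180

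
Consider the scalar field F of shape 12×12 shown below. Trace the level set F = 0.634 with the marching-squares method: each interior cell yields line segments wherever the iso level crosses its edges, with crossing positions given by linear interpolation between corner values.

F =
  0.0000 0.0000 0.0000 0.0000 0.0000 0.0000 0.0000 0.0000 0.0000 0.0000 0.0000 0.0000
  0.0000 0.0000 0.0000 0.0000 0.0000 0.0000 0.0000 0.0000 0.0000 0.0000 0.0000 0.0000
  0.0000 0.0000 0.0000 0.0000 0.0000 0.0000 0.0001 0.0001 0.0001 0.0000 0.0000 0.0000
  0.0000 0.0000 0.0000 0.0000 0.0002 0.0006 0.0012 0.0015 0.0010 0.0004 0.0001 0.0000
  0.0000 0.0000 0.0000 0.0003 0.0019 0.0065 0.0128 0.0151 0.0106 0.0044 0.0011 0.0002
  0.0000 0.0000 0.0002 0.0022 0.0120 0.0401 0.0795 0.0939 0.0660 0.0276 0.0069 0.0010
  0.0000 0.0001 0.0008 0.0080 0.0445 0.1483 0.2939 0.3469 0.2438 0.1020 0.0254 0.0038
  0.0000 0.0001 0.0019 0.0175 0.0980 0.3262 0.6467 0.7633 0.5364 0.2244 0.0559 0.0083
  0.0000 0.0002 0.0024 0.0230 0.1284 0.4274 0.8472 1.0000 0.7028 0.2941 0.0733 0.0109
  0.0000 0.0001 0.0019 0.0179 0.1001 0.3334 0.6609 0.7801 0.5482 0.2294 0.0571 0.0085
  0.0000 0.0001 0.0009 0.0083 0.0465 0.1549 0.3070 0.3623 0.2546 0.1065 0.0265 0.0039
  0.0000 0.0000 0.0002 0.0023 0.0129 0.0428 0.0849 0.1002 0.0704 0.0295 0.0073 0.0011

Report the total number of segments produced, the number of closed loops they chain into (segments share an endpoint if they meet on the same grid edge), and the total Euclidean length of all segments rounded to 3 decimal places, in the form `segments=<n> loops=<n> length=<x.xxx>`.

cell (6,5): code 0100 → (6.964,6.000)–(7.000,5.960)
cell (6,6): code 1100 → (6.689,7.000)–(6.964,6.000)
cell (6,7): code 1000 → (7.000,7.570)–(6.689,7.000)
cell (7,5): code 0110 → (7.000,5.960)–(8.000,5.492)
cell (7,7): code 1101 → (7.587,8.000)–(7.000,7.570)
cell (7,8): code 1000 → (8.000,8.168)–(7.587,8.000)
cell (8,5): code 0110 → (8.000,5.492)–(9.000,5.918)
cell (8,7): code 1011 → (9.000,7.630)–(8.445,8.000)
cell (8,8): code 0001 → (8.445,8.000)–(8.000,8.168)
cell (9,5): code 0010 → (9.000,5.918)–(9.076,6.000)
cell (9,6): code 0011 → (9.076,6.000)–(9.350,7.000)
cell (9,7): code 0001 → (9.350,7.000)–(9.000,7.630)
total: 12 segments, chained into 1 closed loop(s), length Σ = 8.116354

segments=12 loops=1 length=8.116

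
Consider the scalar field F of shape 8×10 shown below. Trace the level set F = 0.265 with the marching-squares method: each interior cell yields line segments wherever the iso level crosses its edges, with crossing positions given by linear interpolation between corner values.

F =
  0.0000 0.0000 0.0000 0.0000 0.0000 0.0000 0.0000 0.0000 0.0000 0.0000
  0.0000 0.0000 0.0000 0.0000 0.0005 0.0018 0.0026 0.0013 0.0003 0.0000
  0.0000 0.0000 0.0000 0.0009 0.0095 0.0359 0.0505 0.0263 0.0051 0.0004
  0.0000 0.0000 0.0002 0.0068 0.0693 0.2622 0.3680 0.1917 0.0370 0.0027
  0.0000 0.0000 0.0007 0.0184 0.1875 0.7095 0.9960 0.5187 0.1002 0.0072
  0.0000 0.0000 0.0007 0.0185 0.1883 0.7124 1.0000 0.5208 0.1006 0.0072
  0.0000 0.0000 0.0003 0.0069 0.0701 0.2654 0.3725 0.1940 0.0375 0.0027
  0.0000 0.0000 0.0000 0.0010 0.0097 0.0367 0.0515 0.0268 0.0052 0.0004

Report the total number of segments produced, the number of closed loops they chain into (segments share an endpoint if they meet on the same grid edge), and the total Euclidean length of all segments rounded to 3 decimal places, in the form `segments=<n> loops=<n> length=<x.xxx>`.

cell (2,5): code 0100 → (2.676,6.000)–(3.000,5.026)
cell (2,6): code 1000 → (3.000,6.584)–(2.676,6.000)
cell (3,4): code 0100 → (3.006,5.000)–(4.000,4.148)
cell (3,5): code 1110 → (3.000,5.026)–(3.006,5.000)
cell (3,6): code 1101 → (3.224,7.000)–(3.000,6.584)
cell (3,7): code 1000 → (4.000,7.606)–(3.224,7.000)
cell (4,4): code 0110 → (4.000,4.148)–(5.000,4.146)
cell (4,7): code 1001 → (5.000,7.609)–(4.000,7.606)
cell (5,4): code 0110 → (5.000,4.146)–(6.000,4.998)
cell (5,6): code 1011 → (6.000,6.602)–(5.783,7.000)
cell (5,7): code 0001 → (5.783,7.000)–(5.000,7.609)
cell (6,4): code 0010 → (6.000,4.998)–(6.002,5.000)
cell (6,5): code 0011 → (6.002,5.000)–(6.335,6.000)
cell (6,6): code 0001 → (6.335,6.000)–(6.000,6.602)
total: 14 segments, chained into 1 closed loop(s), length Σ = 10.991357

segments=14 loops=1 length=10.991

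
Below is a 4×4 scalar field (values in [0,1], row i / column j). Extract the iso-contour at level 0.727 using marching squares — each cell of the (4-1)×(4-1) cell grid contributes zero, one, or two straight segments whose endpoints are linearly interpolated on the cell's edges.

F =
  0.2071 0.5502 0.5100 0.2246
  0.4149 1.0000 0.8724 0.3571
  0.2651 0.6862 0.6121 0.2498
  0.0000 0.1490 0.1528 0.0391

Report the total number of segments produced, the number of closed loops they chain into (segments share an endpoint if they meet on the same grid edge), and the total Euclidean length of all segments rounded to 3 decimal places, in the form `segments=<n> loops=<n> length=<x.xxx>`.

cell (0,0): code 0100 → (0.393,1.000)–(1.000,0.533)
cell (0,1): code 1100 → (0.599,2.000)–(0.393,1.000)
cell (0,2): code 1000 → (1.000,2.282)–(0.599,2.000)
cell (1,0): code 0010 → (1.000,0.533)–(1.870,1.000)
cell (1,1): code 0011 → (1.870,1.000)–(1.559,2.000)
cell (1,2): code 0001 → (1.559,2.000)–(1.000,2.282)
total: 6 segments, chained into 1 closed loop(s), length Σ = 4.937370

segments=6 loops=1 length=4.937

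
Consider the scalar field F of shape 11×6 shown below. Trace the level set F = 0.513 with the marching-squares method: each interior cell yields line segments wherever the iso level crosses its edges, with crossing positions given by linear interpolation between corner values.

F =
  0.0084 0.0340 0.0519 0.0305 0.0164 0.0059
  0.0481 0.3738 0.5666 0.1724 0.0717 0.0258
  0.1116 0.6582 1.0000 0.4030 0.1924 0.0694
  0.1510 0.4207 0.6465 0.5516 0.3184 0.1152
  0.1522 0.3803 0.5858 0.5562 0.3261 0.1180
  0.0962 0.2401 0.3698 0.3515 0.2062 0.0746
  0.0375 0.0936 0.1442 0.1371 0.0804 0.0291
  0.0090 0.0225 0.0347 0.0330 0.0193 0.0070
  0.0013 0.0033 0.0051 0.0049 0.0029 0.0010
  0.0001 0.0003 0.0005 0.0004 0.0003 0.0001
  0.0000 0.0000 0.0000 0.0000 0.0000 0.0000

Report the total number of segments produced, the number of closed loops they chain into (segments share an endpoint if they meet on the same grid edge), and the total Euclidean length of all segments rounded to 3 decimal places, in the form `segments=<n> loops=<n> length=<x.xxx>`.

segments=14 loops=1 length=9.234

cell (0,1): code 0100 → (0.896,2.000)–(1.000,1.722)
cell (0,2): code 1000 → (1.000,2.136)–(0.896,2.000)
cell (1,0): code 0100 → (1.489,1.000)–(2.000,0.734)
cell (1,1): code 1110 → (1.000,1.722)–(1.489,1.000)
cell (1,2): code 1001 → (2.000,2.816)–(1.000,2.136)
cell (2,0): code 0010 → (2.000,0.734)–(2.611,1.000)
cell (2,1): code 0111 → (2.611,1.000)–(3.000,1.409)
cell (2,2): code 1101 → (2.740,3.000)–(2.000,2.816)
cell (2,3): code 1000 → (3.000,3.166)–(2.740,3.000)
cell (3,1): code 0110 → (3.000,1.409)–(4.000,1.646)
cell (3,3): code 1001 → (4.000,3.188)–(3.000,3.166)
cell (4,1): code 0010 → (4.000,1.646)–(4.337,2.000)
cell (4,2): code 0011 → (4.337,2.000)–(4.211,3.000)
cell (4,3): code 0001 → (4.211,3.000)–(4.000,3.188)
total: 14 segments, chained into 1 closed loop(s), length Σ = 9.233831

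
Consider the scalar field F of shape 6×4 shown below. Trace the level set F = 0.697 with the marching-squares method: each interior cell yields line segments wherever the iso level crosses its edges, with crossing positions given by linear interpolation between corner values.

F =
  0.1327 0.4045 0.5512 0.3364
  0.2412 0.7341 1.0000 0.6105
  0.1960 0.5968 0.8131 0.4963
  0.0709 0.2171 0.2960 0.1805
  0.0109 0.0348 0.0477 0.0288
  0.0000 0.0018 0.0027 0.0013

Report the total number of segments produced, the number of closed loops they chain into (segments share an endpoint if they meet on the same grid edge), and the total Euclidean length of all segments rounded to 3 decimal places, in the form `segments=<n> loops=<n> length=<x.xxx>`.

cell (0,0): code 0100 → (0.887,1.000)–(1.000,0.925)
cell (0,1): code 1100 → (0.325,2.000)–(0.887,1.000)
cell (0,2): code 1000 → (1.000,2.778)–(0.325,2.000)
cell (1,0): code 0010 → (1.000,0.925)–(1.270,1.000)
cell (1,1): code 0111 → (1.270,1.000)–(2.000,1.463)
cell (1,2): code 1001 → (2.000,2.366)–(1.000,2.778)
cell (2,1): code 0010 → (2.000,1.463)–(2.225,2.000)
cell (2,2): code 0001 → (2.225,2.000)–(2.000,2.366)
total: 8 segments, chained into 1 closed loop(s), length Σ = 5.550663

segments=8 loops=1 length=5.551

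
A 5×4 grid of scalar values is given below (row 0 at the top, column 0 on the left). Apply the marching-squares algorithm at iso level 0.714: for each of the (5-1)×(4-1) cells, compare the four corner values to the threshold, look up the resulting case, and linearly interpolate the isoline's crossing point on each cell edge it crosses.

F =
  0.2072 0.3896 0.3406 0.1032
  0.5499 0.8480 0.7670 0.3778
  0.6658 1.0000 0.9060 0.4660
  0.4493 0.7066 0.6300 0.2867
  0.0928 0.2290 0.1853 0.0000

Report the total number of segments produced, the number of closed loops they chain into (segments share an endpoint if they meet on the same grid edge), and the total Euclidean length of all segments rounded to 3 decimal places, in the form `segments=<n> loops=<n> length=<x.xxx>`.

cell (0,0): code 0100 → (0.708,1.000)–(1.000,0.550)
cell (0,1): code 1100 → (0.876,2.000)–(0.708,1.000)
cell (0,2): code 1000 → (1.000,2.136)–(0.876,2.000)
cell (1,0): code 0110 → (1.000,0.550)–(2.000,0.144)
cell (1,2): code 1001 → (2.000,2.436)–(1.000,2.136)
cell (2,0): code 0010 → (2.000,0.144)–(2.975,1.000)
cell (2,1): code 0011 → (2.975,1.000)–(2.696,2.000)
cell (2,2): code 0001 → (2.696,2.000)–(2.000,2.436)
total: 8 segments, chained into 1 closed loop(s), length Σ = 7.014593

segments=8 loops=1 length=7.015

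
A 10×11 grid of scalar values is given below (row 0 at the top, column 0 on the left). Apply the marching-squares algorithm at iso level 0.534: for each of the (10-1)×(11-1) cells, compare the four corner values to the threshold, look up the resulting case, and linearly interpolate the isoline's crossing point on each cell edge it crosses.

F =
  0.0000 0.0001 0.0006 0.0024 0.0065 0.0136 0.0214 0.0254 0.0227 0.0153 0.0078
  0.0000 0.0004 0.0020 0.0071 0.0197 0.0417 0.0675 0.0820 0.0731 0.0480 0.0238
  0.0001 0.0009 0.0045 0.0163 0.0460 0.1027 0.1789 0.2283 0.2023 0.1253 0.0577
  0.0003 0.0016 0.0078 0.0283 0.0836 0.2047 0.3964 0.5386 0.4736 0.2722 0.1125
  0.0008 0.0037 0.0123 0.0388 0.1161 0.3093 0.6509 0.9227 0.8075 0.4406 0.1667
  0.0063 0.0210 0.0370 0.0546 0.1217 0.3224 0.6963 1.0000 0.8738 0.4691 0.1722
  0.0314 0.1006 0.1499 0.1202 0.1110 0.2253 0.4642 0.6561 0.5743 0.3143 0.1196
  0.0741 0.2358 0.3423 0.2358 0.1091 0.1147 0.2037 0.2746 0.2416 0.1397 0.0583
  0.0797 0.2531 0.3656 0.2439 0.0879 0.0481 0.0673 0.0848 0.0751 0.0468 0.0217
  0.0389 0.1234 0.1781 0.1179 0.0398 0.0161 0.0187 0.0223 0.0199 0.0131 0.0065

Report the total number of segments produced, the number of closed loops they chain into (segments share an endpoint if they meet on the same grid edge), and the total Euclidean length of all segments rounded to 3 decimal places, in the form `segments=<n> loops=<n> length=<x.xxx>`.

cell (2,6): code 0100 → (2.985,7.000)–(3.000,6.968)
cell (2,7): code 1000 → (3.000,7.071)–(2.985,7.000)
cell (3,5): code 0100 → (3.541,6.000)–(4.000,5.658)
cell (3,6): code 1110 → (3.000,6.968)–(3.541,6.000)
cell (3,7): code 1101 → (3.181,8.000)–(3.000,7.071)
cell (3,8): code 1000 → (4.000,8.745)–(3.181,8.000)
cell (4,5): code 0110 → (4.000,5.658)–(5.000,5.566)
cell (4,8): code 1001 → (5.000,8.840)–(4.000,8.745)
cell (5,5): code 0010 → (5.000,5.566)–(5.699,6.000)
cell (5,6): code 0111 → (5.699,6.000)–(6.000,6.364)
cell (5,8): code 1001 → (6.000,8.155)–(5.000,8.840)
cell (6,6): code 0010 → (6.000,6.364)–(6.320,7.000)
cell (6,7): code 0011 → (6.320,7.000)–(6.121,8.000)
cell (6,8): code 0001 → (6.121,8.000)–(6.000,8.155)
total: 14 segments, chained into 1 closed loop(s), length Σ = 10.287418

segments=14 loops=1 length=10.287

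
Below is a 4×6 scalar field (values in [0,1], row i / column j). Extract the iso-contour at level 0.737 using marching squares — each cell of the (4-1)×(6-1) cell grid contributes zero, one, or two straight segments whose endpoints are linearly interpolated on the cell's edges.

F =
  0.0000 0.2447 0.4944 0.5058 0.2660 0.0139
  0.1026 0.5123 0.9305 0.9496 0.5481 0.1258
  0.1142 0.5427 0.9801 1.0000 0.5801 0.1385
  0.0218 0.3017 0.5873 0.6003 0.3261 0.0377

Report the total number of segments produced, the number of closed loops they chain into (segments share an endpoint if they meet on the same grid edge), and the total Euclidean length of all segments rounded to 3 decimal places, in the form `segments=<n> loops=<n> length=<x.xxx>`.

cell (0,1): code 0100 → (0.556,2.000)–(1.000,1.537)
cell (0,2): code 1100 → (0.521,3.000)–(0.556,2.000)
cell (0,3): code 1000 → (1.000,3.530)–(0.521,3.000)
cell (1,1): code 0110 → (1.000,1.537)–(2.000,1.444)
cell (1,3): code 1001 → (2.000,3.626)–(1.000,3.530)
cell (2,1): code 0010 → (2.000,1.444)–(2.619,2.000)
cell (2,2): code 0011 → (2.619,2.000)–(2.658,3.000)
cell (2,3): code 0001 → (2.658,3.000)–(2.000,3.626)
total: 8 segments, chained into 1 closed loop(s), length Σ = 7.105758

segments=8 loops=1 length=7.106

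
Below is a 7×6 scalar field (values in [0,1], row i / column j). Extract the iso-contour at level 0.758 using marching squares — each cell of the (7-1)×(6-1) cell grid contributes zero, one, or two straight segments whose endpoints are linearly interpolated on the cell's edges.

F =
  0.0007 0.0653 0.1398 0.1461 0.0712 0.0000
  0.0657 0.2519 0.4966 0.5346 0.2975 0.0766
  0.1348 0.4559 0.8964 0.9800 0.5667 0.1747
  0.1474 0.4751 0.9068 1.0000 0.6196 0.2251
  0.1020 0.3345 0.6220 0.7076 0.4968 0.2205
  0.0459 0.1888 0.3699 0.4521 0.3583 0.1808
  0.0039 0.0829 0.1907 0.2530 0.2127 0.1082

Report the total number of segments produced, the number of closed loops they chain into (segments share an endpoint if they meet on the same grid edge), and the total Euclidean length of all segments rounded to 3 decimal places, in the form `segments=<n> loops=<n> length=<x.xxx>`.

segments=8 loops=1 length=6.932

cell (1,1): code 0100 → (1.654,2.000)–(2.000,1.686)
cell (1,2): code 1100 → (1.502,3.000)–(1.654,2.000)
cell (1,3): code 1000 → (2.000,3.537)–(1.502,3.000)
cell (2,1): code 0110 → (2.000,1.686)–(3.000,1.655)
cell (2,3): code 1001 → (3.000,3.636)–(2.000,3.537)
cell (3,1): code 0010 → (3.000,1.655)–(3.522,2.000)
cell (3,2): code 0011 → (3.522,2.000)–(3.828,3.000)
cell (3,3): code 0001 → (3.828,3.000)–(3.000,3.636)
total: 8 segments, chained into 1 closed loop(s), length Σ = 6.932479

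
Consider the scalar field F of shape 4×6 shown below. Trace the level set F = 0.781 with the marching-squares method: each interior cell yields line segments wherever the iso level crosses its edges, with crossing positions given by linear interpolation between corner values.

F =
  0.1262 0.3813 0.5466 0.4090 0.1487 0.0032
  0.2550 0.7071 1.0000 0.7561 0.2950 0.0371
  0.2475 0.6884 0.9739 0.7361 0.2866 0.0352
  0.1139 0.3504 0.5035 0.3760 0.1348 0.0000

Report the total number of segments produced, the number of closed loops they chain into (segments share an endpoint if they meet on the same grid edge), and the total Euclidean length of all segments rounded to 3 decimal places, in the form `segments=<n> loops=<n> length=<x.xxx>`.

segments=6 loops=1 length=5.615

cell (0,1): code 0100 → (0.517,2.000)–(1.000,1.252)
cell (0,2): code 1000 → (1.000,2.898)–(0.517,2.000)
cell (1,1): code 0110 → (1.000,1.252)–(2.000,1.324)
cell (1,2): code 1001 → (2.000,2.811)–(1.000,2.898)
cell (2,1): code 0010 → (2.000,1.324)–(2.410,2.000)
cell (2,2): code 0001 → (2.410,2.000)–(2.000,2.811)
total: 6 segments, chained into 1 closed loop(s), length Σ = 5.615380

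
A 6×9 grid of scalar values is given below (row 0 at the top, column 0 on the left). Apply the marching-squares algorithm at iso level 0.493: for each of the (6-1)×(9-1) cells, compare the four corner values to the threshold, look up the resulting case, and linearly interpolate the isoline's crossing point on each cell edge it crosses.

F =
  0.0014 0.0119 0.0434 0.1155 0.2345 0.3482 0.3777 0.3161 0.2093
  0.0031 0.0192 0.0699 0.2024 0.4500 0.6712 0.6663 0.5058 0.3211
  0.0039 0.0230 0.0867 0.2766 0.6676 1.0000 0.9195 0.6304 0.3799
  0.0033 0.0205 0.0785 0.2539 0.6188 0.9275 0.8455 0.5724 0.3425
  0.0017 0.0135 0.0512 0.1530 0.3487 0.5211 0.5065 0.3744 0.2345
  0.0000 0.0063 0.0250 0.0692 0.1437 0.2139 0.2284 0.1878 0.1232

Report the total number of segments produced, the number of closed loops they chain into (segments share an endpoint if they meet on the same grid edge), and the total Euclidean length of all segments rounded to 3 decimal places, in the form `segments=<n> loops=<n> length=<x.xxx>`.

segments=16 loops=1 length=12.019

cell (0,4): code 0100 → (0.448,5.000)–(1.000,4.194)
cell (0,5): code 1100 → (0.400,6.000)–(0.448,5.000)
cell (0,6): code 1100 → (0.933,7.000)–(0.400,6.000)
cell (0,7): code 1000 → (1.000,7.069)–(0.933,7.000)
cell (1,3): code 0100 → (1.198,4.000)–(2.000,3.553)
cell (1,4): code 1110 → (1.000,4.194)–(1.198,4.000)
cell (1,7): code 1001 → (2.000,7.549)–(1.000,7.069)
cell (2,3): code 0110 → (2.000,3.553)–(3.000,3.655)
cell (2,7): code 1001 → (3.000,7.345)–(2.000,7.549)
cell (3,3): code 0010 → (3.000,3.655)–(3.466,4.000)
cell (3,4): code 0111 → (3.466,4.000)–(4.000,4.837)
cell (3,6): code 1011 → (4.000,6.102)–(3.401,7.000)
cell (3,7): code 0001 → (3.401,7.000)–(3.000,7.345)
cell (4,4): code 0010 → (4.000,4.837)–(4.091,5.000)
cell (4,5): code 0011 → (4.091,5.000)–(4.049,6.000)
cell (4,6): code 0001 → (4.049,6.000)–(4.000,6.102)
total: 16 segments, chained into 1 closed loop(s), length Σ = 12.019379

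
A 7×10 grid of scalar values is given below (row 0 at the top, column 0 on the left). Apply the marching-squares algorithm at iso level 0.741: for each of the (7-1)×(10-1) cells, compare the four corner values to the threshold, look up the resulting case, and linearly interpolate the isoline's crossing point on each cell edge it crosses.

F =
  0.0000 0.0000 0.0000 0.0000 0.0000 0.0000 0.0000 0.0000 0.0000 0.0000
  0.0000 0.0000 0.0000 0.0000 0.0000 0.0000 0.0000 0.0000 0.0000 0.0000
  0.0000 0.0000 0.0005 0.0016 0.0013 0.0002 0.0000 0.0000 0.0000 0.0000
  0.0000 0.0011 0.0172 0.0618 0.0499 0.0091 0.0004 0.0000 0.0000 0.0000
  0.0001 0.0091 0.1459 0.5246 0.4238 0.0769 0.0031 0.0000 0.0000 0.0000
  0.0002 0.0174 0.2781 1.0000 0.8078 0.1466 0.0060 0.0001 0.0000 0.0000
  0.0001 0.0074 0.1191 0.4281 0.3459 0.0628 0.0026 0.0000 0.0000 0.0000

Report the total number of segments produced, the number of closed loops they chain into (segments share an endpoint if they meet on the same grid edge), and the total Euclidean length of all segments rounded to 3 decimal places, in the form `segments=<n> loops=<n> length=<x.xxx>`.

segments=6 loops=1 length=3.721

cell (4,2): code 0100 → (4.455,3.000)–(5.000,2.641)
cell (4,3): code 1100 → (4.826,4.000)–(4.455,3.000)
cell (4,4): code 1000 → (5.000,4.101)–(4.826,4.000)
cell (5,2): code 0010 → (5.000,2.641)–(5.453,3.000)
cell (5,3): code 0011 → (5.453,3.000)–(5.145,4.000)
cell (5,4): code 0001 → (5.145,4.000)–(5.000,4.101)
total: 6 segments, chained into 1 closed loop(s), length Σ = 3.720659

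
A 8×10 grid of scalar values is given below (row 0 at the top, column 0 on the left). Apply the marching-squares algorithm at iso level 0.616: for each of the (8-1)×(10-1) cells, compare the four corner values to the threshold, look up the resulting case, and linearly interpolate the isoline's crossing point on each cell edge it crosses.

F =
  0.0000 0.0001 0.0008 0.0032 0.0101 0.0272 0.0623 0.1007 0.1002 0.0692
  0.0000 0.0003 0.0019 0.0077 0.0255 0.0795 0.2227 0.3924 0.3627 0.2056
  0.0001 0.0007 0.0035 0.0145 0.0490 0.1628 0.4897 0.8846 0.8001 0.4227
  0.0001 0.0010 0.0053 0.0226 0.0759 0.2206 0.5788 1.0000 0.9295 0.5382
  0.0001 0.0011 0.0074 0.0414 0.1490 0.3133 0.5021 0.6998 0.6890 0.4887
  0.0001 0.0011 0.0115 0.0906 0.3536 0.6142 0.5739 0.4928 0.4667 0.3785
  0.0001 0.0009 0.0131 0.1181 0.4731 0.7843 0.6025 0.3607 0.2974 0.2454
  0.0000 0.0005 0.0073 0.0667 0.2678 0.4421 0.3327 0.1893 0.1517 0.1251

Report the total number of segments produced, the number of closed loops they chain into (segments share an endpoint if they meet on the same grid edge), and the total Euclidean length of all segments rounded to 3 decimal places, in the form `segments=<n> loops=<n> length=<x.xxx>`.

cell (1,6): code 0100 → (1.454,7.000)–(2.000,6.320)
cell (1,7): code 1100 → (1.579,8.000)–(1.454,7.000)
cell (1,8): code 1000 → (2.000,8.488)–(1.579,8.000)
cell (2,6): code 0110 → (2.000,6.320)–(3.000,6.088)
cell (2,8): code 1001 → (3.000,8.801)–(2.000,8.488)
cell (3,6): code 0110 → (3.000,6.088)–(4.000,6.576)
cell (3,8): code 1001 → (4.000,8.364)–(3.000,8.801)
cell (4,6): code 0010 → (4.000,6.576)–(4.405,7.000)
cell (4,7): code 0011 → (4.405,7.000)–(4.328,8.000)
cell (4,8): code 0001 → (4.328,8.000)–(4.000,8.364)
cell (5,4): code 0100 → (5.011,5.000)–(6.000,4.459)
cell (5,5): code 1000 → (6.000,5.926)–(5.011,5.000)
cell (6,4): code 0010 → (6.000,4.459)–(6.492,5.000)
cell (6,5): code 0001 → (6.492,5.000)–(6.000,5.926)
total: 14 segments, chained into 2 closed loop(s), length Σ = 13.143770

segments=14 loops=2 length=13.144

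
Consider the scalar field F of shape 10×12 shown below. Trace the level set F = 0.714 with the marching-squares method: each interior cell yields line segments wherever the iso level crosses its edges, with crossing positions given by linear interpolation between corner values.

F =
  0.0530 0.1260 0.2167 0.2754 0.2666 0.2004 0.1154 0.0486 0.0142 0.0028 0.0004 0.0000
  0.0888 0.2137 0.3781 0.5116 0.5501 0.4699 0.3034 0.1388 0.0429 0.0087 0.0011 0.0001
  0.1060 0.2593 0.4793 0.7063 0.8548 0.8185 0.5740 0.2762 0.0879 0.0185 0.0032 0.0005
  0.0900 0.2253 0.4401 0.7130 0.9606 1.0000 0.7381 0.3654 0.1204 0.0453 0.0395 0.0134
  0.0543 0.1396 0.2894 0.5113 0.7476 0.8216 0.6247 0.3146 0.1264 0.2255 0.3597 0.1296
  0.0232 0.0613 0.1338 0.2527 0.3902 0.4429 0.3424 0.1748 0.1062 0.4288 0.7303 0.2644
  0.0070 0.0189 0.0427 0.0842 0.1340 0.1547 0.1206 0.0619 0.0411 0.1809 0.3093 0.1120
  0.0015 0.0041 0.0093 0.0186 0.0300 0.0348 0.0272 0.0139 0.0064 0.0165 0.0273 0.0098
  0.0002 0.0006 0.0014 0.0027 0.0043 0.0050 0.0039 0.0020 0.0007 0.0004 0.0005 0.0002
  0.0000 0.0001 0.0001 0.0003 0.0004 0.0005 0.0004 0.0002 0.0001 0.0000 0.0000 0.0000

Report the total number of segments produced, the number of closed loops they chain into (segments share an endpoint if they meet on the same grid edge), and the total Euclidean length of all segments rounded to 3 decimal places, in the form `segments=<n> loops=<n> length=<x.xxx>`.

cell (1,3): code 0100 → (1.538,4.000)–(2.000,3.052)
cell (1,4): code 1100 → (1.700,5.000)–(1.538,4.000)
cell (1,5): code 1000 → (2.000,5.427)–(1.700,5.000)
cell (2,3): code 0110 → (2.000,3.052)–(3.000,3.004)
cell (2,5): code 1101 → (2.853,6.000)–(2.000,5.427)
cell (2,6): code 1000 → (3.000,6.065)–(2.853,6.000)
cell (3,3): code 0110 → (3.000,3.004)–(4.000,3.858)
cell (3,5): code 1011 → (4.000,5.546)–(3.213,6.000)
cell (3,6): code 0001 → (3.213,6.000)–(3.000,6.065)
cell (4,3): code 0010 → (4.000,3.858)–(4.094,4.000)
cell (4,4): code 0011 → (4.094,4.000)–(4.284,5.000)
cell (4,5): code 0001 → (4.284,5.000)–(4.000,5.546)
cell (4,9): code 0100 → (4.956,10.000)–(5.000,9.946)
cell (4,10): code 1000 → (5.000,10.035)–(4.956,10.000)
cell (5,9): code 0010 → (5.000,9.946)–(5.039,10.000)
cell (5,10): code 0001 → (5.039,10.000)–(5.000,10.035)
total: 16 segments, chained into 2 closed loop(s), length Σ = 9.273622

segments=16 loops=2 length=9.274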